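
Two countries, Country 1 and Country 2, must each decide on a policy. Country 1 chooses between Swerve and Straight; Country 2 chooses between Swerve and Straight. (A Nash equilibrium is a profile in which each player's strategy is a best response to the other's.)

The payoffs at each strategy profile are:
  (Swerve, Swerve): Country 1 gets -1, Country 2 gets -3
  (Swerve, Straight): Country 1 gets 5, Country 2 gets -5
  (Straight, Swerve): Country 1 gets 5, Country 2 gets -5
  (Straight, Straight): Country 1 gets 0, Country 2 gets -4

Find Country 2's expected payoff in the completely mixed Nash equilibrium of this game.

First find x, the probability Country 1 plays Swerve, from Country 2's indifference between Swerve and Straight: −3x − 5(1−x) = −5x − 4(1−x), giving x = 1/3.
Since Country 2 is indifferent in equilibrium, Country 2's expected payoff equals the payoff from either column against (1/3, 2/3). Using Swerve: −3(1/3) − 5(2/3) = -13/3.

-13/3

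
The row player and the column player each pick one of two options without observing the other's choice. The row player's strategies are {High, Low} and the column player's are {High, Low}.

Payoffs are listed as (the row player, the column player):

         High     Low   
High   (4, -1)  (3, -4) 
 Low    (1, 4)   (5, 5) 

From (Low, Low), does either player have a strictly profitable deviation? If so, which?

The row player at (Low, Low) earns 5; deviating to High yields 3 — not better.
The column player earns 5; deviating to High yields 4 — not better.
Neither player can strictly improve; the profile is a Nash equilibrium.

Neither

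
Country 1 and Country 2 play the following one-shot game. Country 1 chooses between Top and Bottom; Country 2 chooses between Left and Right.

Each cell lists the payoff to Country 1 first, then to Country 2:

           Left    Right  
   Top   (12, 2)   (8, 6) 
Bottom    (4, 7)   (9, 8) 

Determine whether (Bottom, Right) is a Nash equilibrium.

At (Bottom, Right), Country 1 earns 9; switching to Top would give 8, so Country 1 has no profitable deviation.
Country 2 earns 8; switching to Left would give 7, so Country 2 has no profitable deviation.
Neither player can gain by a unilateral deviation, so this profile is a Nash equilibrium.

Yes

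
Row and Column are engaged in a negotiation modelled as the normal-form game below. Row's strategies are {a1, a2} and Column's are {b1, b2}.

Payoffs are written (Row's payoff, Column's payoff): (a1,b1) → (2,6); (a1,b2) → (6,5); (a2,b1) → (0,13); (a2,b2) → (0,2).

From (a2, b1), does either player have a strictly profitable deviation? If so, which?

Row

Row at (a2, b1) earns 0; deviating to a1 yields 2 — a strict improvement.
Column earns 13; deviating to b2 yields 2 — not better.
Only Row has a strictly profitable deviation.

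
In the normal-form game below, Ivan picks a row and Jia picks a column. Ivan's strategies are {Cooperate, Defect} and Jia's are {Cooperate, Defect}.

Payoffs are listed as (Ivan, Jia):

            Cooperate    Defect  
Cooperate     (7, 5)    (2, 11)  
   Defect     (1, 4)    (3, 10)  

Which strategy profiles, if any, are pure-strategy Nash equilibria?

(Defect, Defect)

(Cooperate, Cooperate): Jia prefers Defect (11 > 5) — not an equilibrium.
(Cooperate, Defect): Ivan prefers Defect (3 > 2) — not an equilibrium.
(Defect, Cooperate): Ivan prefers Cooperate (7 > 1); Jia prefers Defect (10 > 4) — not an equilibrium.
(Defect, Defect): Ivan gets 3 ≥ 2 from Cooperate, and Jia gets 10 ≥ 4 from Cooperate — Nash equilibrium.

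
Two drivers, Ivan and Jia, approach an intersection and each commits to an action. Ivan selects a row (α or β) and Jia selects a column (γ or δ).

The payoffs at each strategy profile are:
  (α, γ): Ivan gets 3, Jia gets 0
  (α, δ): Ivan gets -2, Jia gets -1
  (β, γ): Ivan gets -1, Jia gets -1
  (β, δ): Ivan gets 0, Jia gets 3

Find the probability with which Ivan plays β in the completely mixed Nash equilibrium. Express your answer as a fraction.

1/5

Let x be the probability that Ivan plays α. In a completely mixed equilibrium, Jia must be indifferent between γ and δ.
Jia's expected payoff from γ is −(1−x); from δ it is −x + 3(1−x).
Setting these equal: x − 1 = −4x + 3, so x = 4/5.
Therefore Ivan plays β with probability 1 − 4/5 = 1/5.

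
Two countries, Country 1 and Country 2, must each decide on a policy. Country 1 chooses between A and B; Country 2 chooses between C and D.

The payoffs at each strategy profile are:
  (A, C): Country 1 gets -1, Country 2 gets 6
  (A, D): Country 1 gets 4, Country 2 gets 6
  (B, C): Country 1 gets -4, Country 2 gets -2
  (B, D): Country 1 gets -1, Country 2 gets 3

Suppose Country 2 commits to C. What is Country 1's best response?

A

Against C, Country 1 earns -1 from A and -4 from B.
So A is the best response.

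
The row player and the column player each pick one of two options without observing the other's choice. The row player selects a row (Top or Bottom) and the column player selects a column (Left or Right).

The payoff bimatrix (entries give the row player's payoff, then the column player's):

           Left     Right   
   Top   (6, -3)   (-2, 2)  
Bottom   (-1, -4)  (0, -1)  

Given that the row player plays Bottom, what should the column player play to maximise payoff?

Against Bottom, the column player earns -4 from Left and -1 from Right.
So Right is the best response.

Right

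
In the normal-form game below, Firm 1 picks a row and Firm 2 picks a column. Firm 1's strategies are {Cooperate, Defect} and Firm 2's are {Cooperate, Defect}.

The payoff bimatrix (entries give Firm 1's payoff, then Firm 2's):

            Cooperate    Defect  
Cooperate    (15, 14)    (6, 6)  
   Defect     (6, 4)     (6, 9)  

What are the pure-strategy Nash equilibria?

(Cooperate, Cooperate) and (Defect, Defect)

(Cooperate, Cooperate): Firm 1 gets 15 ≥ 6 from Defect, and Firm 2 gets 14 ≥ 6 from Defect — Nash equilibrium.
(Cooperate, Defect): Firm 2 prefers Cooperate (14 > 6) — not an equilibrium.
(Defect, Cooperate): Firm 1 prefers Cooperate (15 > 6); Firm 2 prefers Defect (9 > 4) — not an equilibrium.
(Defect, Defect): Firm 1 gets 6 ≥ 6 from Cooperate, and Firm 2 gets 9 ≥ 4 from Cooperate — Nash equilibrium.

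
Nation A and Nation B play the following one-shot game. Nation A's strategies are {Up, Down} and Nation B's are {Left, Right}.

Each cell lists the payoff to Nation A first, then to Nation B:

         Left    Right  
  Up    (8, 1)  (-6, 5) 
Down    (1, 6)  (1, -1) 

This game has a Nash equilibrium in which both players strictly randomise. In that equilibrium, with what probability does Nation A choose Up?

Let p be the probability that Nation A plays Up. In a completely mixed equilibrium, Nation B must be indifferent between Left and Right.
Nation B's expected payoff from Left is p + 6(1−p); from Right it is 5p − (1−p).
Setting these equal: −5p + 6 = 6p − 1, so p = 7/11.

7/11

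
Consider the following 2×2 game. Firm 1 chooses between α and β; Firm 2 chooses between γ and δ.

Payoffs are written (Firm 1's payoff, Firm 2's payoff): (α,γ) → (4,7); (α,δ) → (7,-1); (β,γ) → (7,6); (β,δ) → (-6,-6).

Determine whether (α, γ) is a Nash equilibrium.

No

At (α, γ), Firm 1 earns 4; switching to β would give 7, so Firm 1 would deviate.
Firm 2 earns 7; switching to δ would give -1, so Firm 2 has no profitable deviation.
Since at least one player can profitably deviate, this is not a Nash equilibrium.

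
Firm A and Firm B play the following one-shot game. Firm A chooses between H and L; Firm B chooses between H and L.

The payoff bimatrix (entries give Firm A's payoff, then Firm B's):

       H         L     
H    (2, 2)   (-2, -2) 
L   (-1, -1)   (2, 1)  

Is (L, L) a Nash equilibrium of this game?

At (L, L), Firm A earns 2; switching to H would give -2, so Firm A has no profitable deviation.
Firm B earns 1; switching to H would give -1, so Firm B has no profitable deviation.
Neither player can gain by a unilateral deviation, so this profile is a Nash equilibrium.

Yes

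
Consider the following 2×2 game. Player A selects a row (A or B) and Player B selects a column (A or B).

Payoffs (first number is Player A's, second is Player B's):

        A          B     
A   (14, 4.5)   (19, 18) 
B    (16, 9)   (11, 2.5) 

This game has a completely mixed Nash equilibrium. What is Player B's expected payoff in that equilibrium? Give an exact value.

First find p, the probability Player A plays A, from Player B's indifference between A and B: 4.5p + 9(1−p) = 18p + 2.5(1−p), giving p = 13/40.
Since Player B is indifferent in equilibrium, Player B's expected payoff equals the payoff from either column against (13/40, 27/40). Using A: 4.5(13/40) + 9(27/40) = 603/80.

603/80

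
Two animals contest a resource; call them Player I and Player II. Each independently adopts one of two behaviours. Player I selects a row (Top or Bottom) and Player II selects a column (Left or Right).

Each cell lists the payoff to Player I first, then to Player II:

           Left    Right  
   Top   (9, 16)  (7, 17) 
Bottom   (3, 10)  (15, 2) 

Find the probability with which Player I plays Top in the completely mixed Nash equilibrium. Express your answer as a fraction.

Let r be the probability that Player I plays Top. In a completely mixed equilibrium, Player II must be indifferent between Left and Right.
Player II's expected payoff from Left is 16r + 10(1−r); from Right it is 17r + 2(1−r).
Setting these equal: 6r + 10 = 15r + 2, so r = 8/9.

8/9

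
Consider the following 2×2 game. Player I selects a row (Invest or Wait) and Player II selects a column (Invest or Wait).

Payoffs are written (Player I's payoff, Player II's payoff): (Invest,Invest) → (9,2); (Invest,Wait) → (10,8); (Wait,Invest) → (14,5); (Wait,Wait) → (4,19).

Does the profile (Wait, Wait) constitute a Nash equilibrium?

No

At (Wait, Wait), Player I earns 4; switching to Invest would give 10, so Player I would deviate.
Player II earns 19; switching to Invest would give 5, so Player II has no profitable deviation.
Since at least one player can profitably deviate, this is not a Nash equilibrium.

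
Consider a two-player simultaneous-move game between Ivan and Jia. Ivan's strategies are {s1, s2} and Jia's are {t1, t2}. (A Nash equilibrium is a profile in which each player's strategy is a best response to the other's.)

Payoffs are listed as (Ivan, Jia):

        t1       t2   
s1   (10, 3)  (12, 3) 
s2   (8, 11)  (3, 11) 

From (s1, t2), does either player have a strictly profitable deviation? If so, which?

Neither

Ivan at (s1, t2) earns 12; deviating to s2 yields 3 — not better.
Jia earns 3; deviating to t1 yields 3 — not better.
Neither player can strictly improve; the profile is a Nash equilibrium.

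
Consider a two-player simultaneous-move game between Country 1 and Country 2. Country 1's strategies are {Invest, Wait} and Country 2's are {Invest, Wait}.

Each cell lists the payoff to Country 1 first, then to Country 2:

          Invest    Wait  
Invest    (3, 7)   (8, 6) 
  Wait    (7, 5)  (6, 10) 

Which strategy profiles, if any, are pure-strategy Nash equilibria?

none

(Invest, Invest): Country 1 prefers Wait (7 > 3) — not an equilibrium.
(Invest, Wait): Country 2 prefers Invest (7 > 6) — not an equilibrium.
(Wait, Invest): Country 2 prefers Wait (10 > 5) — not an equilibrium.
(Wait, Wait): Country 1 prefers Invest (8 > 6) — not an equilibrium.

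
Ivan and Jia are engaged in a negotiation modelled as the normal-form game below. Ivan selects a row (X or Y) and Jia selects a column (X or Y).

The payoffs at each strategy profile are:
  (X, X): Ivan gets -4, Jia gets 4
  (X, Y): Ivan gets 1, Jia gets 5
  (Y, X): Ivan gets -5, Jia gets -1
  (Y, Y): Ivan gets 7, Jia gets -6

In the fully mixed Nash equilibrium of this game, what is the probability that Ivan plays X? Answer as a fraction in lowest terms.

5/6

Let p be the probability that Ivan plays X. In a completely mixed equilibrium, Jia must be indifferent between X and Y.
Jia's expected payoff from X is 4p − (1−p); from Y it is 5p − 6(1−p).
Setting these equal: 5p − 1 = 11p − 6, so p = 5/6.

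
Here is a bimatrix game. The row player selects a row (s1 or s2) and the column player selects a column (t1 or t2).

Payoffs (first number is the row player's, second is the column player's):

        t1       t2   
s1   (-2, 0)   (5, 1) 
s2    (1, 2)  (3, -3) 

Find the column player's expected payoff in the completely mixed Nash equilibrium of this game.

First find x, the probability the row player plays s1, from the column player's indifference between t1 and t2: 2(1−x) = x − 3(1−x), giving x = 5/6.
Since the column player is indifferent in equilibrium, the column player's expected payoff equals the payoff from either column against (5/6, 1/6). Using t1: 2(1/6) = 1/3.

1/3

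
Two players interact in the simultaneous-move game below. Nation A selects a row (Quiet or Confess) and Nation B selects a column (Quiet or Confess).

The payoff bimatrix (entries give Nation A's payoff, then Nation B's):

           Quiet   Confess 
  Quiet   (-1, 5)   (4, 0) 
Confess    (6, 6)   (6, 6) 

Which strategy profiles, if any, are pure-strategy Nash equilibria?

(Confess, Quiet) and (Confess, Confess)

(Quiet, Quiet): Nation A prefers Confess (6 > -1) — not an equilibrium.
(Quiet, Confess): Nation A prefers Confess (6 > 4); Nation B prefers Quiet (5 > 0) — not an equilibrium.
(Confess, Quiet): Nation A gets 6 ≥ -1 from Quiet, and Nation B gets 6 ≥ 6 from Confess — Nash equilibrium.
(Confess, Confess): Nation A gets 6 ≥ 4 from Quiet, and Nation B gets 6 ≥ 6 from Quiet — Nash equilibrium.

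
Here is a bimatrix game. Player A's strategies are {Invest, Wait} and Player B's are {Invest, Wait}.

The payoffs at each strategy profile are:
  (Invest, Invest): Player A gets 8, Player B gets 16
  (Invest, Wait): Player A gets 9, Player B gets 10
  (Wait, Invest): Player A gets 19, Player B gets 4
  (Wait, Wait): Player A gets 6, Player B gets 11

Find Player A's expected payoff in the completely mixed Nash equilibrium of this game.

123/14

First find y, the probability Player B plays Invest, from Player A's indifference between Invest and Wait: 8y + 9(1−y) = 19y + 6(1−y), giving y = 3/14.
Since Player A is indifferent in equilibrium, Player A's expected payoff equals the payoff from either row against (3/14, 11/14). Using Invest: 8(3/14) + 9(11/14) = 123/14.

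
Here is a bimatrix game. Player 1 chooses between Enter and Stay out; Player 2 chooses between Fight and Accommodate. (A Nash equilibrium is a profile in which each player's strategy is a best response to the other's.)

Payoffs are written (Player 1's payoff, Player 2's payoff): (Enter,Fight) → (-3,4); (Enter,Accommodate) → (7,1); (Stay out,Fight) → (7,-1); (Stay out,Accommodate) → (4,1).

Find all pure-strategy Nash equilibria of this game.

none

(Enter, Fight): Player 1 prefers Stay out (7 > -3) — not an equilibrium.
(Enter, Accommodate): Player 2 prefers Fight (4 > 1) — not an equilibrium.
(Stay out, Fight): Player 2 prefers Accommodate (1 > -1) — not an equilibrium.
(Stay out, Accommodate): Player 1 prefers Enter (7 > 4) — not an equilibrium.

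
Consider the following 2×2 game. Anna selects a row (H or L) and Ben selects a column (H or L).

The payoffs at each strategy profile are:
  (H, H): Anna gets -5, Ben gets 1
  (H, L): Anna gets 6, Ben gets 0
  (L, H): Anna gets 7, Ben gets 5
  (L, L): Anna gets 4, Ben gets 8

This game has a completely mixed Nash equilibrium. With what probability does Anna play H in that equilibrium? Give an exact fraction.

3/4

Let r be the probability that Anna plays H. In a completely mixed equilibrium, Ben must be indifferent between H and L.
Ben's expected payoff from H is r + 5(1−r); from L it is 8(1−r).
Setting these equal: −4r + 5 = −8r + 8, so r = 3/4.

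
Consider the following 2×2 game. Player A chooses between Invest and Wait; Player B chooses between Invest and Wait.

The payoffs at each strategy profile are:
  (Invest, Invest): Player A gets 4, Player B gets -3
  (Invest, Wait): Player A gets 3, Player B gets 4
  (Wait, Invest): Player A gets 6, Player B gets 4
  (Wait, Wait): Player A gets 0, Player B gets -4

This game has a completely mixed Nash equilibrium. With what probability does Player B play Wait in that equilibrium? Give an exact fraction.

2/5

Let c be the probability that Player B plays Invest. In a completely mixed equilibrium, Player A must be indifferent between Invest and Wait.
Player A's expected payoff from Invest is 4c + 3(1−c); from Wait it is 6c.
Setting these equal: c + 3 = 6c, so c = 3/5.
Therefore Player B plays Wait with probability 1 − 3/5 = 2/5.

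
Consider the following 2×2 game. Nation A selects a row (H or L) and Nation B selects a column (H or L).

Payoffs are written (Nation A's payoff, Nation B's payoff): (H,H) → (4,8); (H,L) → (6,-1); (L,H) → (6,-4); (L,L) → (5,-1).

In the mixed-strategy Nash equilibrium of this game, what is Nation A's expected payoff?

16/3

First find y, the probability Nation B plays H, from Nation A's indifference between H and L: 4y + 6(1−y) = 6y + 5(1−y), giving y = 1/3.
Since Nation A is indifferent in equilibrium, Nation A's expected payoff equals the payoff from either row against (1/3, 2/3). Using H: 4(1/3) + 6(2/3) = 16/3.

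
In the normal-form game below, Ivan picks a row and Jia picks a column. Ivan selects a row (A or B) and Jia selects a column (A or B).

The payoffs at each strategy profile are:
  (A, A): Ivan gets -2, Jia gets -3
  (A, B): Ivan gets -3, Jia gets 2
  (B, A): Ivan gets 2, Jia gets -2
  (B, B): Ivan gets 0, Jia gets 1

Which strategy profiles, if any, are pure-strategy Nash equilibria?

(B, B)

(A, A): Ivan prefers B (2 > -2); Jia prefers B (2 > -3) — not an equilibrium.
(A, B): Ivan prefers B (0 > -3) — not an equilibrium.
(B, A): Jia prefers B (1 > -2) — not an equilibrium.
(B, B): Ivan gets 0 ≥ -3 from A, and Jia gets 1 ≥ -2 from A — Nash equilibrium.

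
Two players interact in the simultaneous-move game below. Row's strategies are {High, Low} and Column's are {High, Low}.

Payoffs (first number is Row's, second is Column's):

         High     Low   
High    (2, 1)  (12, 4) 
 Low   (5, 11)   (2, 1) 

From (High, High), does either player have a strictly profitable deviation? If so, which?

Both

Row at (High, High) earns 2; deviating to Low yields 5 — a strict improvement.
Column earns 1; deviating to Low yields 4 — a strict improvement.
Both Row and Column have strictly profitable deviations.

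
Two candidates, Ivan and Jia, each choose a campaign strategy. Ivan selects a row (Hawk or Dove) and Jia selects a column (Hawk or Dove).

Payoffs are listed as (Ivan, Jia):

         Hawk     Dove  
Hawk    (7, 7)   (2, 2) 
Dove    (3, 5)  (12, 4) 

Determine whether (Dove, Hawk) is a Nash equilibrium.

No

At (Dove, Hawk), Ivan earns 3; switching to Hawk would give 7, so Ivan would deviate.
Jia earns 5; switching to Dove would give 4, so Jia has no profitable deviation.
Since at least one player can profitably deviate, this is not a Nash equilibrium.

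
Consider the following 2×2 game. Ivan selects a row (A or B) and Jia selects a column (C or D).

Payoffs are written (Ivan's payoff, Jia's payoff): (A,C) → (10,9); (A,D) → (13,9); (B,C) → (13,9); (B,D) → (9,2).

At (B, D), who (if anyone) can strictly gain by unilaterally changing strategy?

Both

Ivan at (B, D) earns 9; deviating to A yields 13 — a strict improvement.
Jia earns 2; deviating to C yields 9 — a strict improvement.
Both Ivan and Jia have strictly profitable deviations.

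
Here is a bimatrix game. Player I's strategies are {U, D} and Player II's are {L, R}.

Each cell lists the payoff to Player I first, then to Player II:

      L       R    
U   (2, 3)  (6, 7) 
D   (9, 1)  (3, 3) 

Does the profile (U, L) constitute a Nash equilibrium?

At (U, L), Player I earns 2; switching to D would give 9, so Player I would deviate.
Player II earns 3; switching to R would give 7, so Player II would deviate.
Since at least one player can profitably deviate, this is not a Nash equilibrium.

No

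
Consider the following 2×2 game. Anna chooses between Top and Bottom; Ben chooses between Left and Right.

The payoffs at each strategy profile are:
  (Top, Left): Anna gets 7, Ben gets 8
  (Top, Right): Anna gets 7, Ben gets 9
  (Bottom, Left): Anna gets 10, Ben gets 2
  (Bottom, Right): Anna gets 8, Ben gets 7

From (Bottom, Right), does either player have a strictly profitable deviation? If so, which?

Anna at (Bottom, Right) earns 8; deviating to Top yields 7 — not better.
Ben earns 7; deviating to Left yields 2 — not better.
Neither player can strictly improve; the profile is a Nash equilibrium.

Neither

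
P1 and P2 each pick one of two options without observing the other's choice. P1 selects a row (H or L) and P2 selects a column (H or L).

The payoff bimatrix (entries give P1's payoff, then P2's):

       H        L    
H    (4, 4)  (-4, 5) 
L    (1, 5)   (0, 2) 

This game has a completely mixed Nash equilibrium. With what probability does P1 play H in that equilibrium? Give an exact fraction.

Let x be the probability that P1 plays H. In a completely mixed equilibrium, P2 must be indifferent between H and L.
P2's expected payoff from H is 4x + 5(1−x); from L it is 5x + 2(1−x).
Setting these equal: −x + 5 = 3x + 2, so x = 3/4.

3/4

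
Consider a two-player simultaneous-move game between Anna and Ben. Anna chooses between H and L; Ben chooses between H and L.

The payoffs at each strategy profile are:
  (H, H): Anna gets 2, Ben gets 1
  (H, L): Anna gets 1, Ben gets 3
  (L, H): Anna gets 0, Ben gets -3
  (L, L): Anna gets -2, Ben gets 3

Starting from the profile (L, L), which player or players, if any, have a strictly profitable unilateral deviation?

Anna at (L, L) earns -2; deviating to H yields 1 — a strict improvement.
Ben earns 3; deviating to H yields -3 — not better.
Only Anna has a strictly profitable deviation.

Anna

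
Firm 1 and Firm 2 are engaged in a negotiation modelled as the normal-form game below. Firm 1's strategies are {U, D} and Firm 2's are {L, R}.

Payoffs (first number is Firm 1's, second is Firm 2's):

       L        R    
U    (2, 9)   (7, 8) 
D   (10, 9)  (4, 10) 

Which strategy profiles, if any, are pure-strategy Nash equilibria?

none

(U, L): Firm 1 prefers D (10 > 2) — not an equilibrium.
(U, R): Firm 2 prefers L (9 > 8) — not an equilibrium.
(D, L): Firm 2 prefers R (10 > 9) — not an equilibrium.
(D, R): Firm 1 prefers U (7 > 4) — not an equilibrium.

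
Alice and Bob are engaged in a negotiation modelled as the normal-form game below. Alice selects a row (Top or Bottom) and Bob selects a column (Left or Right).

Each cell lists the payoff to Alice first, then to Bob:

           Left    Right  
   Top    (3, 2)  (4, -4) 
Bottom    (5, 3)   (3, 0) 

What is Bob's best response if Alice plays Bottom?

Left

Against Bottom, Bob earns 3 from Left and 0 from Right.
So Left is the best response.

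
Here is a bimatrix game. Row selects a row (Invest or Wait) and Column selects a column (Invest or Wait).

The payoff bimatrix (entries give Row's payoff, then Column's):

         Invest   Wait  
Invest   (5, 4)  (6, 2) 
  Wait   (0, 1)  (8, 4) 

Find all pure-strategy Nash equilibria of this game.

(Invest, Invest) and (Wait, Wait)

(Invest, Invest): Row gets 5 ≥ 0 from Wait, and Column gets 4 ≥ 2 from Wait — Nash equilibrium.
(Invest, Wait): Row prefers Wait (8 > 6); Column prefers Invest (4 > 2) — not an equilibrium.
(Wait, Invest): Row prefers Invest (5 > 0); Column prefers Wait (4 > 1) — not an equilibrium.
(Wait, Wait): Row gets 8 ≥ 6 from Invest, and Column gets 4 ≥ 1 from Invest — Nash equilibrium.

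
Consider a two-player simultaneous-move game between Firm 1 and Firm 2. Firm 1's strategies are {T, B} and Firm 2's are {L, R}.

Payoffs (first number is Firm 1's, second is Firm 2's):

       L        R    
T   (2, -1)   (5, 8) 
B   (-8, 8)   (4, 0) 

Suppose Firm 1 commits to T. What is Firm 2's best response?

Against T, Firm 2 earns -1 from L and 8 from R.
So R is the best response.

R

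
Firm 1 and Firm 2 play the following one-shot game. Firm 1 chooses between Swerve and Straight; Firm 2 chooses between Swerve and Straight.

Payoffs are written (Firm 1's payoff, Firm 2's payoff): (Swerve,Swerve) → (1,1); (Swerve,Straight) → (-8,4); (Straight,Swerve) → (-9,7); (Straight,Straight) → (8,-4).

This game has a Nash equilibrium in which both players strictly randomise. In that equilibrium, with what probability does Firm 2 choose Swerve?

8/13

Let c be the probability that Firm 2 plays Swerve. In a completely mixed equilibrium, Firm 1 must be indifferent between Swerve and Straight.
Firm 1's expected payoff from Swerve is c − 8(1−c); from Straight it is −9c + 8(1−c).
Setting these equal: 9c − 8 = −17c + 8, so c = 8/13.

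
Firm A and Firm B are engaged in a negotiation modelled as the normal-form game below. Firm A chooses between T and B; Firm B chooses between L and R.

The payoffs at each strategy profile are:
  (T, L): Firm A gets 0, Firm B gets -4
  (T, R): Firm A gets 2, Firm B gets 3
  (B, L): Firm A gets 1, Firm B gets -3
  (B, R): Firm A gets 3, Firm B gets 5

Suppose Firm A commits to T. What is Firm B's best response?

R

Against T, Firm B earns -4 from L and 3 from R.
So R is the best response.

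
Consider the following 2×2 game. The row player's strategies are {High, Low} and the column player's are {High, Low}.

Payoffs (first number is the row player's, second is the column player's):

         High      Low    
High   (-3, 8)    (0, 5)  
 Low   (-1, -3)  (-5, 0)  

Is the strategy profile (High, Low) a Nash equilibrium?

At (High, Low), the row player earns 0; switching to Low would give -5, so the row player has no profitable deviation.
The column player earns 5; switching to High would give 8, so the column player would deviate.
Since at least one player can profitably deviate, this is not a Nash equilibrium.

No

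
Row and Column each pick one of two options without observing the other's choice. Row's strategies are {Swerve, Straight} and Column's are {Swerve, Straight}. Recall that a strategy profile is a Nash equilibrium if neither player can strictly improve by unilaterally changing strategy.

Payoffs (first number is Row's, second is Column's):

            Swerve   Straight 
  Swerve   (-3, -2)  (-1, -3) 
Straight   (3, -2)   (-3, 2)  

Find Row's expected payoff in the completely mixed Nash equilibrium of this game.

-3/2

First find y, the probability Column plays Swerve, from Row's indifference between Swerve and Straight: −3y − (1−y) = 3y − 3(1−y), giving y = 1/4.
Since Row is indifferent in equilibrium, Row's expected payoff equals the payoff from either row against (1/4, 3/4). Using Swerve: −3(1/4) − (3/4) = -3/2.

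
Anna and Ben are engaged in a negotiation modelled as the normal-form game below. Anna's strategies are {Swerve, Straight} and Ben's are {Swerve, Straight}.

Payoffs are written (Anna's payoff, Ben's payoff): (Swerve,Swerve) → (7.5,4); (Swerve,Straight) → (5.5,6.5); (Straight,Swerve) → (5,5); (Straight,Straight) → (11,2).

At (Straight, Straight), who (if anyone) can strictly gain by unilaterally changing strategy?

Ben

Anna at (Straight, Straight) earns 11; deviating to Swerve yields 5.5 — not better.
Ben earns 2; deviating to Swerve yields 5 — a strict improvement.
Only Ben has a strictly profitable deviation.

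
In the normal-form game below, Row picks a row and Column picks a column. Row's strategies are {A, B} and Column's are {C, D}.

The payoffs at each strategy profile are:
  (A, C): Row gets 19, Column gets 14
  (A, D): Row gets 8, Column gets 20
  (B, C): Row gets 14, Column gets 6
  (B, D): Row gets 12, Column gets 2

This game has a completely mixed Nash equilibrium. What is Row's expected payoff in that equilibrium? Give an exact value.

116/9

First find y, the probability Column plays C, from Row's indifference between A and B: 19y + 8(1−y) = 14y + 12(1−y), giving y = 4/9.
Since Row is indifferent in equilibrium, Row's expected payoff equals the payoff from either row against (4/9, 5/9). Using A: 19(4/9) + 8(5/9) = 116/9.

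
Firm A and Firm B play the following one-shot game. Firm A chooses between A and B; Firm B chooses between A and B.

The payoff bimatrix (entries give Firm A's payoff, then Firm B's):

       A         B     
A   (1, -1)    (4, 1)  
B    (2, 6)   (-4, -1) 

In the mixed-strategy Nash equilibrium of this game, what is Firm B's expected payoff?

First find x, the probability Firm A plays A, from Firm B's indifference between A and B: −x + 6(1−x) = x − (1−x), giving x = 7/9.
Since Firm B is indifferent in equilibrium, Firm B's expected payoff equals the payoff from either column against (7/9, 2/9). Using A: −(7/9) + 6(2/9) = 5/9.

5/9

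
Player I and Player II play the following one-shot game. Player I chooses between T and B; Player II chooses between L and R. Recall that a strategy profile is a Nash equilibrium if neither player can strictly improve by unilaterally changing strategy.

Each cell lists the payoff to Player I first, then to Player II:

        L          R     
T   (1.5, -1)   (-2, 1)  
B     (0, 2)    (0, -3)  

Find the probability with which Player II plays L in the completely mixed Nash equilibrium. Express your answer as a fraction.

4/7

Let y be the probability that Player II plays L. In a completely mixed equilibrium, Player I must be indifferent between T and B.
Player I's expected payoff from T is 1.5y − 2(1−y); from B it is 0.
Setting these equal: 3.5y − 2 = 0, so y = 4/7.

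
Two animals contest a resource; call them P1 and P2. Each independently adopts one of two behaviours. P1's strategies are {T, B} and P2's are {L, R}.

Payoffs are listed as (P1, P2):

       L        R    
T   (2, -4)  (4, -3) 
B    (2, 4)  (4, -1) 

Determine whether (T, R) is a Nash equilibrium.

At (T, R), P1 earns 4; switching to B would give 4, so P1 has no profitable deviation.
P2 earns -3; switching to L would give -4, so P2 has no profitable deviation.
Neither player can gain by a unilateral deviation, so this profile is a Nash equilibrium.

Yes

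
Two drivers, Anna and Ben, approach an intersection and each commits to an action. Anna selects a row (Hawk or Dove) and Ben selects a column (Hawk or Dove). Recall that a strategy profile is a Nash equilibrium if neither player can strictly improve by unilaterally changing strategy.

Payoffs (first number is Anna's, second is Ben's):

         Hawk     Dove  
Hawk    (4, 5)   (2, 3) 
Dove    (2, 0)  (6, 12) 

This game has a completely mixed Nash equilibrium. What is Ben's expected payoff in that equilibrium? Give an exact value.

First find x, the probability Anna plays Hawk, from Ben's indifference between Hawk and Dove: 5x = 3x + 12(1−x), giving x = 6/7.
Since Ben is indifferent in equilibrium, Ben's expected payoff equals the payoff from either column against (6/7, 1/7). Using Hawk: 5(6/7) = 30/7.

30/7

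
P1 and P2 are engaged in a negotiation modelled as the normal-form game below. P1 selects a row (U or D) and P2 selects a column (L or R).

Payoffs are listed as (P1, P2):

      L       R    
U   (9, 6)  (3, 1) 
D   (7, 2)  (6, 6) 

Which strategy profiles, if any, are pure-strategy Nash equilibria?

(U, L): P1 gets 9 ≥ 7 from D, and P2 gets 6 ≥ 1 from R — Nash equilibrium.
(U, R): P1 prefers D (6 > 3); P2 prefers L (6 > 1) — not an equilibrium.
(D, L): P1 prefers U (9 > 7); P2 prefers R (6 > 2) — not an equilibrium.
(D, R): P1 gets 6 ≥ 3 from U, and P2 gets 6 ≥ 2 from L — Nash equilibrium.

(U, L) and (D, R)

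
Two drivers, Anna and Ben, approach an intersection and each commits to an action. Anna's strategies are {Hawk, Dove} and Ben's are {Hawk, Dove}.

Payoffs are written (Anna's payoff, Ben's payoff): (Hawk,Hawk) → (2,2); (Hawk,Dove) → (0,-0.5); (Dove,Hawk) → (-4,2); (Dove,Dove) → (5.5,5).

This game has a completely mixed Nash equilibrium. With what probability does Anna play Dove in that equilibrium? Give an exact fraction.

Let p be the probability that Anna plays Hawk. In a completely mixed equilibrium, Ben must be indifferent between Hawk and Dove.
Ben's expected payoff from Hawk is 2p + 2(1−p); from Dove it is −0.5p + 5(1−p).
Setting these equal: 2 = −5.5p + 5, so p = 6/11.
Therefore Anna plays Dove with probability 1 − 6/11 = 5/11.

5/11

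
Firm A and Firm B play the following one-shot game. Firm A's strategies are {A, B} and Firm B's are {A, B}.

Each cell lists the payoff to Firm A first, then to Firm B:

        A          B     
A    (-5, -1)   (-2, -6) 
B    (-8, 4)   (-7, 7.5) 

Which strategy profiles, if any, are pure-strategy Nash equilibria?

(A, A)

(A, A): Firm A gets -5 ≥ -8 from B, and Firm B gets -1 ≥ -6 from B — Nash equilibrium.
(A, B): Firm B prefers A (-1 > -6) — not an equilibrium.
(B, A): Firm A prefers A (-5 > -8); Firm B prefers B (7.5 > 4) — not an equilibrium.
(B, B): Firm A prefers A (-2 > -7) — not an equilibrium.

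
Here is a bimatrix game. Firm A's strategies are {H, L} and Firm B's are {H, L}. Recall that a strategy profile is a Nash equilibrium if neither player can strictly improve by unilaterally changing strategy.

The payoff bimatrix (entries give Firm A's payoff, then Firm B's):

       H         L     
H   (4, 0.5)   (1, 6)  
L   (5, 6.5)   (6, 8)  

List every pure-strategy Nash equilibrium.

(L, L)

(H, H): Firm A prefers L (5 > 4); Firm B prefers L (6 > 0.5) — not an equilibrium.
(H, L): Firm A prefers L (6 > 1) — not an equilibrium.
(L, H): Firm B prefers L (8 > 6.5) — not an equilibrium.
(L, L): Firm A gets 6 ≥ 1 from H, and Firm B gets 8 ≥ 6.5 from H — Nash equilibrium.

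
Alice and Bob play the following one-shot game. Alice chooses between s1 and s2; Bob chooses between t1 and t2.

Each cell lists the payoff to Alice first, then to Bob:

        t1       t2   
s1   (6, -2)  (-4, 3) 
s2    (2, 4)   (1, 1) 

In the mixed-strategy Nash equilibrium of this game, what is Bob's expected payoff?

First find x, the probability Alice plays s1, from Bob's indifference between t1 and t2: −2x + 4(1−x) = 3x + (1−x), giving x = 3/8.
Since Bob is indifferent in equilibrium, Bob's expected payoff equals the payoff from either column against (3/8, 5/8). Using t1: −2(3/8) + 4(5/8) = 7/4.

7/4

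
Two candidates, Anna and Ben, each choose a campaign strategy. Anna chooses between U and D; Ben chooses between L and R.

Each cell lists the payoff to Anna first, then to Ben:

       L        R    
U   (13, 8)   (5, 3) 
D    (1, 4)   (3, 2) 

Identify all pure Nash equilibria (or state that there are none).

(U, L)

(U, L): Anna gets 13 ≥ 1 from D, and Ben gets 8 ≥ 3 from R — Nash equilibrium.
(U, R): Ben prefers L (8 > 3) — not an equilibrium.
(D, L): Anna prefers U (13 > 1) — not an equilibrium.
(D, R): Anna prefers U (5 > 3); Ben prefers L (4 > 2) — not an equilibrium.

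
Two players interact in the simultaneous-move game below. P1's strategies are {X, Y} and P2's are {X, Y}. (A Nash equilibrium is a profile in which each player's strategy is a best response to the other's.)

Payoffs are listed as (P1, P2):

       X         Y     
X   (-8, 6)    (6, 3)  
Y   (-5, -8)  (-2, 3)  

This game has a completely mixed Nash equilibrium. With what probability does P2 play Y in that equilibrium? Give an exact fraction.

3/11

Let q be the probability that P2 plays X. In a completely mixed equilibrium, P1 must be indifferent between X and Y.
P1's expected payoff from X is −8q + 6(1−q); from Y it is −5q − 2(1−q).
Setting these equal: −14q + 6 = −3q − 2, so q = 8/11.
Therefore P2 plays Y with probability 1 − 8/11 = 3/11.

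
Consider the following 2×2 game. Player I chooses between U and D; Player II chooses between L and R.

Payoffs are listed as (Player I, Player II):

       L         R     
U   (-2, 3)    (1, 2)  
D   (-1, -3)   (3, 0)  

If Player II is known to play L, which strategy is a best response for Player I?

D

Against L, Player I earns -2 from U and -1 from D.
So D is the best response.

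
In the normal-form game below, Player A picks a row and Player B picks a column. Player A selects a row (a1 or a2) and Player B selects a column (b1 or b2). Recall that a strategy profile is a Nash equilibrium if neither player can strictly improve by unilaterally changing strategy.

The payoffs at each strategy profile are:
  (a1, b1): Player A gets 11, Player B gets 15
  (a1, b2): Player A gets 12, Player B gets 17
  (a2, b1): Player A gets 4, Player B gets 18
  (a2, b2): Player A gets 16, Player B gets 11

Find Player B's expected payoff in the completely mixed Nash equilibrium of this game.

47/3

First find x, the probability Player A plays a1, from Player B's indifference between b1 and b2: 15x + 18(1−x) = 17x + 11(1−x), giving x = 7/9.
Since Player B is indifferent in equilibrium, Player B's expected payoff equals the payoff from either column against (7/9, 2/9). Using b1: 15(7/9) + 18(2/9) = 47/3.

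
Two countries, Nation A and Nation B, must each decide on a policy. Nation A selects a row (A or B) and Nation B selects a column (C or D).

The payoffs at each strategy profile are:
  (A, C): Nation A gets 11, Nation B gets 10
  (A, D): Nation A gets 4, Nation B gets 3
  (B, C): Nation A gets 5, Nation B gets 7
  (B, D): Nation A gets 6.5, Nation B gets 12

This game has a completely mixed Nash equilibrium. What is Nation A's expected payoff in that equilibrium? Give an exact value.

103/17

First find q, the probability Nation B plays C, from Nation A's indifference between A and B: 11q + 4(1−q) = 5q + 6.5(1−q), giving q = 5/17.
Since Nation A is indifferent in equilibrium, Nation A's expected payoff equals the payoff from either row against (5/17, 12/17). Using A: 11(5/17) + 4(12/17) = 103/17.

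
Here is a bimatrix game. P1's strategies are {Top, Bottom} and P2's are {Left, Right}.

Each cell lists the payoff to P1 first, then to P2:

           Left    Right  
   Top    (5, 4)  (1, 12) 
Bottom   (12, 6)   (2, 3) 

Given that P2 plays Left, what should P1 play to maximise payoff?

Against Left, P1 earns 5 from Top and 12 from Bottom.
So Bottom is the best response.

Bottom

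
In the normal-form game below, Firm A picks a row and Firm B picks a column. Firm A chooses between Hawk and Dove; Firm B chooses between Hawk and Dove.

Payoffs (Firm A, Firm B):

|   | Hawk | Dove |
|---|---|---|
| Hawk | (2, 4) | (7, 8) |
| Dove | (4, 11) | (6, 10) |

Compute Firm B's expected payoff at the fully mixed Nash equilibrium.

First find x, the probability Firm A plays Hawk, from Firm B's indifference between Hawk and Dove: 4x + 11(1−x) = 8x + 10(1−x), giving x = 1/5.
Since Firm B is indifferent in equilibrium, Firm B's expected payoff equals the payoff from either column against (1/5, 4/5). Using Hawk: 4(1/5) + 11(4/5) = 48/5.

48/5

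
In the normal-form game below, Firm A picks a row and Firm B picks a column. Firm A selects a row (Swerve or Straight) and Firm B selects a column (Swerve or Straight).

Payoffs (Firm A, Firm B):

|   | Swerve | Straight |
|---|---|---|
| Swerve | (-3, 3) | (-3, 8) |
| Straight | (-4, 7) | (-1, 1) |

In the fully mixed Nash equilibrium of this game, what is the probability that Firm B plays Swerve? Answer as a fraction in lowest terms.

2/3

Let c be the probability that Firm B plays Swerve. In a completely mixed equilibrium, Firm A must be indifferent between Swerve and Straight.
Firm A's expected payoff from Swerve is −3c − 3(1−c); from Straight it is −4c − (1−c).
Setting these equal: -3 = −3c − 1, so c = 2/3.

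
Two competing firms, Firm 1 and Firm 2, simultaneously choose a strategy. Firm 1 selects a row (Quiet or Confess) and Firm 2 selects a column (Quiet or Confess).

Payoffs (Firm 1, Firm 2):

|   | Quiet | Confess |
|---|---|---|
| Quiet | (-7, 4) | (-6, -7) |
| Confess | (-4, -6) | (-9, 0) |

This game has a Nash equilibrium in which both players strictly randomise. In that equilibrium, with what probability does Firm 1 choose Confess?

Let p be the probability that Firm 1 plays Quiet. In a completely mixed equilibrium, Firm 2 must be indifferent between Quiet and Confess.
Firm 2's expected payoff from Quiet is 4p − 6(1−p); from Confess it is −7p.
Setting these equal: 10p − 6 = −7p, so p = 6/17.
Therefore Firm 1 plays Confess with probability 1 − 6/17 = 11/17.

11/17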